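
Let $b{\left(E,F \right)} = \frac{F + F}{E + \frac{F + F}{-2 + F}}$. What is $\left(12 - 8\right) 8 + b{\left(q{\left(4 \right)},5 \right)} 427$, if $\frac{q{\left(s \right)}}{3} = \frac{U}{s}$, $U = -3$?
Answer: $\frac{51656}{13} \approx 3973.5$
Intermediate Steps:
$q{\left(s \right)} = - \frac{9}{s}$ ($q{\left(s \right)} = 3 \left(- \frac{3}{s}\right) = - \frac{9}{s}$)
$b{\left(E,F \right)} = \frac{2 F}{E + \frac{2 F}{-2 + F}}$
$\left(12 - 8\right) 8 + b{\left(q{\left(4 \right)},5 \right)} 427 = \left(12 - 8\right) 8 + 2 \cdot 5 \frac{1}{- 2 \left(- \frac{9}{4}\right) + 2 \cdot 5 + - \frac{9}{4} \cdot 5} \left(-2 + 5\right) 427 = 4 \cdot 8 + 2 \cdot 5 \frac{1}{- 2 \left(\left(-9\right) \frac{1}{4}\right) + 10 + \left(-9\right) \frac{1}{4} \cdot 5} \cdot 3 \cdot 427 = 32 + 2 \cdot 5 \frac{1}{\left(-2\right) \left(- \frac{9}{4}\right) + 10 - \frac{45}{4}} \cdot 3 \cdot 427 = 32 + 2 \cdot 5 \frac{1}{\frac{9}{2} + 10 - \frac{45}{4}} \cdot 3 \cdot 427 = 32 + 2 \cdot 5 \frac{1}{\frac{13}{4}} \cdot 3 \cdot 427 = 32 + 2 \cdot 5 \cdot \frac{4}{13} \cdot 3 \cdot 427 = 32 + \frac{120}{13} \cdot 427 = 32 + \frac{51240}{13} = \frac{51656}{13}$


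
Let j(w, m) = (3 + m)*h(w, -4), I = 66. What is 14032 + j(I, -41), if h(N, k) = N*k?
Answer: 24064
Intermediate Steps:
j(w, m) = -4*w*(3 + m) (j(w, m) = (3 + m)*(w*(-4)) = (3 + m)*(-4*w) = -4*w*(3 + m))
14032 + j(I, -41) = 14032 - 4*66*(3 - 41) = 14032 - 4*66*(-38) = 14032 + 10032 = 24064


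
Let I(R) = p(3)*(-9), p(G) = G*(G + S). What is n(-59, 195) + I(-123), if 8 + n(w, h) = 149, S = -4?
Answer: 168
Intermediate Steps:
n(w, h) = 141 (n(w, h) = -8 + 149 = 141)
p(G) = G*(-4 + G) (p(G) = G*(G - 4) = G*(-4 + G))
I(R) = 27 (I(R) = (3*(-4 + 3))*(-9) = (3*(-1))*(-9) = -3*(-9) = 27)
n(-59, 195) + I(-123) = 141 + 27 = 168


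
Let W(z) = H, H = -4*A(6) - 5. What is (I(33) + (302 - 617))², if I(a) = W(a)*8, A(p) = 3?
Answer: 203401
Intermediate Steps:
H = -17 (H = -4*3 - 5 = -12 - 5 = -17)
W(z) = -17
I(a) = -136 (I(a) = -17*8 = -136)
(I(33) + (302 - 617))² = (-136 + (302 - 617))² = (-136 - 315)² = (-451)² = 203401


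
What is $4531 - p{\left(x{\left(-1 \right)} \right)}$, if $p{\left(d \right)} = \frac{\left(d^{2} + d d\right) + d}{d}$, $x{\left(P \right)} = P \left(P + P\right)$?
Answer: $4526$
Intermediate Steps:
$x{\left(P \right)} = 2 P^{2}$ ($x{\left(P \right)} = P 2 P = 2 P^{2}$)
$p{\left(d \right)} = \frac{d + 2 d^{2}}{d}$ ($p{\left(d \right)} = \frac{\left(d^{2} + d^{2}\right) + d}{d} = \frac{2 d^{2} + d}{d} = \frac{d + 2 d^{2}}{d}$)
$4531 - p{\left(x{\left(-1 \right)} \right)} = 4531 - \left(1 + 2 \cdot 2 \left(-1\right)^{2}\right) = 4531 - \left(1 + 2 \cdot 2 \cdot 1\right) = 4531 - \left(1 + 2 \cdot 2\right) = 4531 - \left(1 + 4\right) = 4531 - 5 = 4526$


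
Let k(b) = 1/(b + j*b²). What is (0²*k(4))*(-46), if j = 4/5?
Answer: 0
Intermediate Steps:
j = ⅘ (j = 4*(⅕) = ⅘ ≈ 0.80000)
k(b) = 1/(b + 4*b²/5)
(0²*k(4))*(-46) = (0²*(5/(4*(5 + 4*4))))*(-46) = (0*(5*(¼)/(5 + 16)))*(-46) = (0*(5*(¼)/21))*(-46) = (0*(5*(¼)*(1/21)))*(-46) = (0*(5/84))*(-46) = 0*(-46) = 0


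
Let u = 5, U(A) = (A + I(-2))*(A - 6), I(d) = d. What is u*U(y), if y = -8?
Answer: 700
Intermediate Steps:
U(A) = (-6 + A)*(-2 + A) (U(A) = (A - 2)*(A - 6) = (-2 + A)*(-6 + A) = (-6 + A)*(-2 + A))
u*U(y) = 5*(12 + (-8)² - 8*(-8)) = 5*(12 + 64 + 64) = 5*140 = 700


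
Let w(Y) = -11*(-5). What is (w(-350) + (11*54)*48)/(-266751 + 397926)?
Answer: 49/225 ≈ 0.21778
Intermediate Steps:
w(Y) = 55
(w(-350) + (11*54)*48)/(-266751 + 397926) = (55 + (11*54)*48)/(-266751 + 397926) = (55 + 594*48)/131175 = (55 + 28512)*(1/131175) = 28567*(1/131175) = 49/225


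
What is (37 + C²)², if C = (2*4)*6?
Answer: 5480281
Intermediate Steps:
C = 48 (C = 8*6 = 48)
(37 + C²)² = (37 + 48²)² = (37 + 2304)² = 2341² = 5480281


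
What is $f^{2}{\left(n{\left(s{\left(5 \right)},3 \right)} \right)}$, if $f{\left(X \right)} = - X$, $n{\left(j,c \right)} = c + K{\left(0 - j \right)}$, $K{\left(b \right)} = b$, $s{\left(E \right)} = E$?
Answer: $4$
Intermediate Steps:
$n{\left(j,c \right)} = c - j$ ($n{\left(j,c \right)} = c + \left(0 - j\right) = c - j$)
$f^{2}{\left(n{\left(s{\left(5 \right)},3 \right)} \right)} = \left(- (3 - 5)\right)^{2} = \left(\left(-1\right) \left(-2\right)\right)^{2} = 2^{2} = 4$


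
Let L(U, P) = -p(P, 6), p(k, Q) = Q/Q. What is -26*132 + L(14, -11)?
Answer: -3433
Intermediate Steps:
p(k, Q) = 1
L(U, P) = -1 (L(U, P) = -1*1 = -1)
-26*132 + L(14, -11) = -26*132 - 1 = -3432 - 1 = -3433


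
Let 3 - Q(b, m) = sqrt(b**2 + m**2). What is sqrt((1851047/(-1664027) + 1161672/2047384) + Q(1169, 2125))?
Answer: sqrt(445237213724125562809025 - 181359109025493204450241*sqrt(5882186))/425862781921 ≈ 49.223*I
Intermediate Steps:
Q(b, m) = 3 - sqrt(b**2 + m**2)
sqrt((1851047/(-1664027) + 1161672/2047384) + Q(1169, 2125)) = sqrt((1851047/(-1664027) + 1161672/2047384) + (3 - sqrt(1169**2 + 2125**2))) = sqrt((1851047*(-1/1664027) + 1161672*(1/2047384)) + (3 - sqrt(1366561 + 4515625))) = sqrt((-1851047/1664027 + 145209/255923) + (3 - sqrt(5882186))) = sqrt(-232093804738/425862781921 + (3 - sqrt(5882186))) = sqrt(1045494541025/425862781921 - sqrt(5882186))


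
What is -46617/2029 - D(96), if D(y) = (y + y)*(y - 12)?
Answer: -32770329/2029 ≈ -16151.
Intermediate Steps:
D(y) = 2*y*(-12 + y) (D(y) = (2*y)*(-12 + y) = 2*y*(-12 + y))
-46617/2029 - D(96) = -46617/2029 - 2*96*(-12 + 96) = -46617*1/2029 - 2*96*84 = -46617/2029 - 1*16128 = -46617/2029 - 16128 = -32770329/2029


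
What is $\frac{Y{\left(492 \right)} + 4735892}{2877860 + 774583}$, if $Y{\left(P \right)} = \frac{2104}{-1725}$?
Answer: $\frac{8169411596}{6300464175} \approx 1.2966$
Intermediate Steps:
$Y{\left(P \right)} = - \frac{2104}{1725}$ ($Y{\left(P \right)} = 2104 \left(- \frac{1}{1725}\right) = - \frac{2104}{1725}$)
$\frac{Y{\left(492 \right)} + 4735892}{2877860 + 774583} = \frac{- \frac{2104}{1725} + 4735892}{2877860 + 774583} = \frac{8169411596}{1725 \cdot 3652443} = \frac{8169411596}{1725} \cdot \frac{1}{3652443} = \frac{8169411596}{6300464175}$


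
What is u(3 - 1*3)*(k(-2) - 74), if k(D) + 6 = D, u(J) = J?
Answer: 0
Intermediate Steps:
k(D) = -6 + D
u(3 - 1*3)*(k(-2) - 74) = (3 - 1*3)*((-6 - 2) - 74) = (3 - 3)*(-8 - 74) = 0*(-82) = 0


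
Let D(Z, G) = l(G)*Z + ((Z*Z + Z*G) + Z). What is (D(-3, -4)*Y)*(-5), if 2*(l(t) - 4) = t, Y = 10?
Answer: -600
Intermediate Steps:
l(t) = 4 + t/2
D(Z, G) = Z + Z² + G*Z + Z*(4 + G/2) (D(Z, G) = (4 + G/2)*Z + ((Z*Z + Z*G) + Z) = Z*(4 + G/2) + ((Z² + G*Z) + Z) = Z*(4 + G/2) + (Z + Z² + G*Z) = Z + Z² + G*Z + Z*(4 + G/2))
(D(-3, -4)*Y)*(-5) = (((½)*(-3)*(10 + 2*(-3) + 3*(-4)))*10)*(-5) = (((½)*(-3)*(10 - 6 - 12))*10)*(-5) = (((½)*(-3)*(-8))*10)*(-5) = (12*10)*(-5) = 120*(-5) = -600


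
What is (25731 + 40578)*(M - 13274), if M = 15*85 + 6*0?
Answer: -795641691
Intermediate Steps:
M = 1275 (M = 1275 + 0 = 1275)
(25731 + 40578)*(M - 13274) = (25731 + 40578)*(1275 - 13274) = 66309*(-11999) = -795641691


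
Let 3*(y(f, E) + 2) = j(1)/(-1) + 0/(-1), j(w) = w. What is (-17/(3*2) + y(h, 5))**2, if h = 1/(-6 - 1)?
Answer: 961/36 ≈ 26.694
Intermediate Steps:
h = -1/7 (h = 1/(-7) = -1/7 ≈ -0.14286)
y(f, E) = -7/3 (y(f, E) = -2 + (1/(-1) + 0/(-1))/3 = -2 + (1*(-1) + 0*(-1))/3 = -2 + (-1 + 0)/3 = -2 + (1/3)*(-1) = -2 - 1/3 = -7/3)
(-17/(3*2) + y(h, 5))**2 = (-17/(3*2) - 7/3)**2 = (-17/6 - 7/3)**2 = (-31/6)**2 = 961/36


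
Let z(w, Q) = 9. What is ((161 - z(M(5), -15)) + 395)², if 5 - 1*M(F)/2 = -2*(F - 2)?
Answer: 299209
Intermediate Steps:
M(F) = 2 + 4*F (M(F) = 10 - (-4)*(F - 2) = 10 - (-4)*(-2 + F) = 10 - 2*(4 - 2*F) = 10 + (-8 + 4*F) = 2 + 4*F)
((161 - z(M(5), -15)) + 395)² = ((161 - 1*9) + 395)² = ((161 - 9) + 395)² = (152 + 395)² = 547² = 299209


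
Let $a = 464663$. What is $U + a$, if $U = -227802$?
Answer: $236861$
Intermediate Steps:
$U + a = -227802 + 464663 = 236861$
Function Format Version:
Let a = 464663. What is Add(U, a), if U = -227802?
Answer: 236861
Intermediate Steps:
Add(U, a) = Add(-227802, 464663) = 236861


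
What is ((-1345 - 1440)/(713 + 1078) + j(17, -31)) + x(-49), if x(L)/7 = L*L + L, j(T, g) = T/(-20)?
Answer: 589654333/35820 ≈ 16462.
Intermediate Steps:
j(T, g) = -T/20 (j(T, g) = T*(-1/20) = -T/20)
x(L) = 7*L + 7*L² (x(L) = 7*(L*L + L) = 7*(L² + L) = 7*(L + L²) = 7*L + 7*L²)
((-1345 - 1440)/(713 + 1078) + j(17, -31)) + x(-49) = ((-1345 - 1440)/(713 + 1078) - 1/20*17) + 7*(-49)*(1 - 49) = (-2785/1791 - 17/20) + 7*(-49)*(-48) = (-2785*1/1791 - 17/20) + 16464 = (-2785/1791 - 17/20) + 16464 = -86147/35820 + 16464 = 589654333/35820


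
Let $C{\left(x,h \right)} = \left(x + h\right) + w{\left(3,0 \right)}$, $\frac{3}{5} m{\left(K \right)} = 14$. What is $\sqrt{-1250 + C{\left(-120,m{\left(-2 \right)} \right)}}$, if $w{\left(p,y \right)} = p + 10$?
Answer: $\frac{i \sqrt{12003}}{3} \approx 36.519 i$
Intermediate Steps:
$w{\left(p,y \right)} = 10 + p$
$m{\left(K \right)} = \frac{70}{3}$ ($m{\left(K \right)} = \frac{5}{3} \cdot 14 = \frac{70}{3}$)
$C{\left(x,h \right)} = 13 + h + x$ ($C{\left(x,h \right)} = \left(x + h\right) + \left(10 + 3\right) = \left(h + x\right) + 13 = 13 + h + x$)
$\sqrt{-1250 + C{\left(-120,m{\left(-2 \right)} \right)}} = \sqrt{-1250 + \left(13 + \frac{70}{3} - 120\right)} = \sqrt{-1250 - \frac{251}{3}} = \sqrt{- \frac{4001}{3}} = \frac{i \sqrt{12003}}{3}$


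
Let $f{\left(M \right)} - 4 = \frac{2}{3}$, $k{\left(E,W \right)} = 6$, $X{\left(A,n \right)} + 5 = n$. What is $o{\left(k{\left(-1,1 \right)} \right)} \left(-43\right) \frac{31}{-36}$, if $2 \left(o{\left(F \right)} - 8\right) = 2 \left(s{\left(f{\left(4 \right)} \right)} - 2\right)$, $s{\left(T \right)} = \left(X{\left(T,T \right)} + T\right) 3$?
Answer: $\frac{25327}{36} \approx 703.53$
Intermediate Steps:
$X{\left(A,n \right)} = -5 + n$
$f{\left(M \right)} = \frac{14}{3}$ ($f{\left(M \right)} = 4 + \frac{2}{3} = \frac{14}{3}$)
$s{\left(T \right)} = -15 + 6 T$ ($s{\left(T \right)} = \left(\left(-5 + T\right) + T\right) 3 = \left(-5 + 2 T\right) 3 = -15 + 6 T$)
$o{\left(F \right)} = 19$ ($o{\left(F \right)} = 8 + \frac{2 \left(\left(-15 + 6 \cdot \frac{14}{3}\right) - 2\right)}{2} = 8 + \frac{2 \left(\left(-15 + 28\right) - 2\right)}{2} = 8 + \frac{2 \left(13 - 2\right)}{2} = 8 + \frac{2 \cdot 11}{2} = 8 + \frac{1}{2} \cdot 22 = 8 + 11 = 19$)
$o{\left(k{\left(-1,1 \right)} \right)} \left(-43\right) \frac{31}{-36} = 19 \left(-43\right) \frac{31}{-36} = - 817 \cdot 31 \left(- \frac{1}{36}\right) = \left(-817\right) \left(- \frac{31}{36}\right) = \frac{25327}{36}$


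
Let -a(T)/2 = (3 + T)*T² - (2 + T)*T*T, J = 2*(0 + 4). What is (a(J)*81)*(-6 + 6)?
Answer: 0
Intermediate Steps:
J = 8 (J = 2*4 = 8)
a(T) = -2*T²*(3 + T) + 2*T²*(2 + T) (a(T) = -2*((3 + T)*T² - (2 + T)*T*T) = -2*(T²*(3 + T) - T*(2 + T)*T) = -2*(T²*(3 + T) - T²*(2 + T)) = -2*T²*(3 + T) + 2*T²*(2 + T))
(a(J)*81)*(-6 + 6) = (-2*8²*81)*(-6 + 6) = (-2*64*81)*0 = -128*81*0 = -10368*0 = 0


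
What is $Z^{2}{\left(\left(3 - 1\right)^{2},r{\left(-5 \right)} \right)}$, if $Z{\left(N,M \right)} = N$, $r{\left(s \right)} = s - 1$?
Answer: $16$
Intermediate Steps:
$r{\left(s \right)} = -1 + s$
$Z^{2}{\left(\left(3 - 1\right)^{2},r{\left(-5 \right)} \right)} = \left(\left(3 - 1\right)^{2}\right)^{2} = \left(2^{2}\right)^{2} = 4^{2} = 16$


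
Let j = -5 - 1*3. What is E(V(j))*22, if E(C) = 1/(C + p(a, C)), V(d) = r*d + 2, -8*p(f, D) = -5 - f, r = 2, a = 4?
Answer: -176/103 ≈ -1.7087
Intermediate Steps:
p(f, D) = 5/8 + f/8 (p(f, D) = -(-5 - f)/8 = 5/8 + f/8)
j = -8 (j = -5 - 3 = -8)
V(d) = 2 + 2*d (V(d) = 2*d + 2 = 2 + 2*d)
E(C) = 1/(9/8 + C) (E(C) = 1/(C + (5/8 + (⅛)*4)) = 1/(C + (5/8 + ½)) = 1/(C + 9/8) = 1/(9/8 + C))
E(V(j))*22 = (8/(9 + 8*(2 + 2*(-8))))*22 = (8/(9 + 8*(2 - 16)))*22 = (8/(9 + 8*(-14)))*22 = (8/(9 - 112))*22 = (8/(-103))*22 = (8*(-1/103))*22 = -8/103*22 = -176/103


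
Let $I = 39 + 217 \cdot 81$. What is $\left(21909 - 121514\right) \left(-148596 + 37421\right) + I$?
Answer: $11073603491$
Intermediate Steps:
$I = 17616$ ($I = 39 + 17577 = 17616$)
$\left(21909 - 121514\right) \left(-148596 + 37421\right) + I = \left(21909 - 121514\right) \left(-148596 + 37421\right) + 17616 = \left(-99605\right) \left(-111175\right) + 17616 = 11073585875 + 17616 = 11073603491$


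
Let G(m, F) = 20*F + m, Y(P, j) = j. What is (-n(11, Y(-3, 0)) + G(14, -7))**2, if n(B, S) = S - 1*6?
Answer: 14400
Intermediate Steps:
n(B, S) = -6 + S (n(B, S) = S - 6 = -6 + S)
G(m, F) = m + 20*F
(-n(11, Y(-3, 0)) + G(14, -7))**2 = (-(-6 + 0) + (14 + 20*(-7)))**2 = (-1*(-6) + (14 - 140))**2 = (6 - 126)**2 = (-120)**2 = 14400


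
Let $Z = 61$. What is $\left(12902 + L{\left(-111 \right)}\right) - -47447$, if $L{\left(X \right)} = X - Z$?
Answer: $60177$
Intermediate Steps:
$L{\left(X \right)} = -61 + X$ ($L{\left(X \right)} = X - 61 = -61 + X$)
$\left(12902 + L{\left(-111 \right)}\right) - -47447 = \left(12902 - 172\right) - -47447 = \left(12902 - 172\right) + 47447 = 12730 + 47447 = 60177$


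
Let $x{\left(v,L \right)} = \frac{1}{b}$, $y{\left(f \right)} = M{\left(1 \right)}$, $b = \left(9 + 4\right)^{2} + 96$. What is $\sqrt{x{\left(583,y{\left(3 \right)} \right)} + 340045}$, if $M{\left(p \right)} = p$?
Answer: $\frac{\sqrt{23879660390}}{265} \approx 583.13$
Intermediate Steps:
$b = 265$ ($b = 13^{2} + 96 = 169 + 96 = 265$)
$y{\left(f \right)} = 1$
$x{\left(v,L \right)} = \frac{1}{265}$
$\sqrt{x{\left(583,y{\left(3 \right)} \right)} + 340045} = \sqrt{\frac{1}{265} + 340045} = \sqrt{\frac{90111926}{265}} = \frac{\sqrt{23879660390}}{265}$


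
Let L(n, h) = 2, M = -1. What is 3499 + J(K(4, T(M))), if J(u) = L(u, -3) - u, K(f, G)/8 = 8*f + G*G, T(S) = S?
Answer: 3237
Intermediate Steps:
K(f, G) = 8*G**2 + 64*f (K(f, G) = 8*(8*f + G*G) = 8*(8*f + G**2) = 8*(G**2 + 8*f) = 8*G**2 + 64*f)
J(u) = 2 - u
3499 + J(K(4, T(M))) = 3499 + (2 - (8*(-1)**2 + 64*4)) = 3499 + (2 - (8*1 + 256)) = 3499 + (2 - (8 + 256)) = 3499 + (2 - 1*264) = 3499 + (2 - 264) = 3499 - 262 = 3237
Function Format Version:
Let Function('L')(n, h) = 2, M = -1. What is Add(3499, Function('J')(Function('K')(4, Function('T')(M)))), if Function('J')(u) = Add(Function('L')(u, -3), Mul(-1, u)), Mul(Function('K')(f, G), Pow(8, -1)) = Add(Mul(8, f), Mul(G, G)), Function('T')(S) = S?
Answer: 3237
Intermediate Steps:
Function('K')(f, G) = Add(Mul(8, Pow(G, 2)), Mul(64, f)) (Function('K')(f, G) = Mul(8, Add(Mul(8, f), Mul(G, G))) = Mul(8, Add(Mul(8, f), Pow(G, 2))) = Mul(8, Add(Pow(G, 2), Mul(8, f))) = Add(Mul(8, Pow(G, 2)), Mul(64, f)))
Function('J')(u) = Add(2, Mul(-1, u))
Add(3499, Function('J')(Function('K')(4, Function('T')(M)))) = Add(3499, Add(2, Mul(-1, Add(Mul(8, Pow(-1, 2)), Mul(64, 4))))) = Add(3499, Add(2, Mul(-1, Add(Mul(8, 1), 256)))) = Add(3499, Add(2, Mul(-1, Add(8, 256)))) = Add(3499, Add(2, Mul(-1, 264))) = Add(3499, Add(2, -264)) = Add(3499, -262) = 3237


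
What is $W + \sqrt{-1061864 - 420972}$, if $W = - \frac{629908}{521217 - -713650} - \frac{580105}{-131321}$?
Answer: $\frac{633632372567}{162163969307} + 2 i \sqrt{370709} \approx 3.9074 + 1217.7 i$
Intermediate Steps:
$W = \frac{633632372567}{162163969307}$ ($W = - \frac{629908}{521217 + 713650} - - \frac{580105}{131321} = - \frac{629908}{1234867} + \frac{580105}{131321} = \frac{633632372567}{162163969307} \approx 3.9074$)
$W + \sqrt{-1061864 - 420972} = \frac{633632372567}{162163969307} + \sqrt{-1061864 - 420972} = \frac{633632372567}{162163969307} + \sqrt{-1482836} = \frac{633632372567}{162163969307} + 2 i \sqrt{370709}$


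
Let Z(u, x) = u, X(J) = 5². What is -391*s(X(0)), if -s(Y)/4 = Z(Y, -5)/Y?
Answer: 1564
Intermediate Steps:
X(J) = 25
s(Y) = -4 (s(Y) = -4*Y/Y = -4*1 = -4)
-391*s(X(0)) = -391*(-4) = 1564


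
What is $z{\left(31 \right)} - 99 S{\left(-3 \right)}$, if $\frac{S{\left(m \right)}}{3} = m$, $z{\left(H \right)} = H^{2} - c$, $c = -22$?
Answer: $1874$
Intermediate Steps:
$z{\left(H \right)} = 22 + H^{2}$ ($z{\left(H \right)} = H^{2} - -22 = H^{2} + 22 = 22 + H^{2}$)
$S{\left(m \right)} = 3 m$
$z{\left(31 \right)} - 99 S{\left(-3 \right)} = \left(22 + 31^{2}\right) - 99 \cdot 3 \left(-3\right) = \left(22 + 961\right) - -891 = 983 + 891 = 1874$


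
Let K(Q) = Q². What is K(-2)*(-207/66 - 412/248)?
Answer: -6544/341 ≈ -19.191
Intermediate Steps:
K(-2)*(-207/66 - 412/248) = (-2)²*(-207/66 - 412/248) = 4*(-207*1/66 - 412*1/248) = 4*(-69/22 - 103/62) = 4*(-1636/341) = -6544/341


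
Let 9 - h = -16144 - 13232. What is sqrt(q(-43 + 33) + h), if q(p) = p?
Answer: 25*sqrt(47) ≈ 171.39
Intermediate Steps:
h = 29385 (h = 9 - (-16144 - 13232) = 9 - 1*(-29376) = 9 + 29376 = 29385)
sqrt(q(-43 + 33) + h) = sqrt((-43 + 33) + 29385) = sqrt(-10 + 29385) = sqrt(29375) = 25*sqrt(47)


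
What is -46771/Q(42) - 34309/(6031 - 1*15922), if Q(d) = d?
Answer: -21960523/19782 ≈ -1110.1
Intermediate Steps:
-46771/Q(42) - 34309/(6031 - 1*15922) = -46771/42 - 34309/(6031 - 1*15922) = -46771*1/42 - 34309/(6031 - 15922) = -46771/42 - 34309/(-9891) = -46771/42 - 34309*(-1/9891) = -46771/42 + 34309/9891 = -21960523/19782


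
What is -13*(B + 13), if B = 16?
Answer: -377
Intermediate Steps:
-13*(B + 13) = -13*(16 + 13) = -13*29 = -377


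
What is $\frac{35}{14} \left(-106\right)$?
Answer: $-265$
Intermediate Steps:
$\frac{35}{14} \left(-106\right) = 35 \cdot \frac{1}{14} \left(-106\right) = \frac{5}{2} \left(-106\right) = -265$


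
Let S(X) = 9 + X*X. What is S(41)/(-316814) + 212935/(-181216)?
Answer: -33883522065/28705882912 ≈ -1.1804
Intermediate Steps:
S(X) = 9 + X**2
S(41)/(-316814) + 212935/(-181216) = (9 + 41**2)/(-316814) + 212935/(-181216) = (9 + 1681)*(-1/316814) + 212935*(-1/181216) = 1690*(-1/316814) - 212935/181216 = -845/158407 - 212935/181216 = -33883522065/28705882912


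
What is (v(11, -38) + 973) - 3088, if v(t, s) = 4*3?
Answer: -2103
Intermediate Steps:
v(t, s) = 12
(v(11, -38) + 973) - 3088 = (12 + 973) - 3088 = 985 - 3088 = -2103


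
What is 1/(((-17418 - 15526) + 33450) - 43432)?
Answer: -1/42926 ≈ -2.3296e-5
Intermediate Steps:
1/(((-17418 - 15526) + 33450) - 43432) = 1/((-32944 + 33450) - 43432) = 1/(506 - 43432) = 1/(-42926) = -1/42926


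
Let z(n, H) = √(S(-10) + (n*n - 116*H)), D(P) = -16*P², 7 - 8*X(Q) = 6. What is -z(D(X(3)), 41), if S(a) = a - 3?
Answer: -I*√76303/4 ≈ -69.057*I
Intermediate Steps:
X(Q) = ⅛ (X(Q) = 7/8 - ⅛*6 = 7/8 - ¾ = ⅛)
S(a) = -3 + a
z(n, H) = √(-13 + n² - 116*H) (z(n, H) = √((-3 - 10) + (n*n - 116*H)) = √(-13 + (n² - 116*H)) = √(-13 + n² - 116*H))
-z(D(X(3)), 41) = -√(-13 + (-16*(⅛)²)² - 116*41) = -√(-13 + (-16*1/64)² - 4756) = -√(-13 + (-¼)² - 4756) = -√(-13 + 1/16 - 4756) = -√(-76303/16) = -I*√76303/4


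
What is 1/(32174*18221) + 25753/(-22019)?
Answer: -15097501895843/12908472594626 ≈ -1.1696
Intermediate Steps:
1/(32174*18221) + 25753/(-22019) = (1/32174)*(1/18221) + 25753*(-1/22019) = 1/586242454 - 25753/22019 = -15097501895843/12908472594626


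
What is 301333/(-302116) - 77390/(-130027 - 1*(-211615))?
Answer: -11991478511/6162260052 ≈ -1.9460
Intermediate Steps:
301333/(-302116) - 77390/(-130027 - 1*(-211615)) = 301333*(-1/302116) - 77390/(-130027 + 211615) = -301333/302116 - 77390/81588 = -301333/302116 - 77390*1/81588 = -301333/302116 - 38695/40794 = -11991478511/6162260052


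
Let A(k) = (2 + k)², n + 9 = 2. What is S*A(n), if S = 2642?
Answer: 66050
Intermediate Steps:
n = -7 (n = -9 + 2 = -7)
S*A(n) = 2642*(2 - 7)² = 2642*(-5)² = 2642*25 = 66050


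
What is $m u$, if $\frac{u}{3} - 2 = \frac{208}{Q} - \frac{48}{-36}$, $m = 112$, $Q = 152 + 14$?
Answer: $\frac{127904}{83} \approx 1541.0$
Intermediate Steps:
$Q = 166$
$u = \frac{1142}{83}$ ($u = 6 + 3 \left(\frac{208}{166} - \frac{48}{-36}\right) = 6 + 3 \left(208 \cdot \frac{1}{166} - - \frac{4}{3}\right) = 6 + 3 \left(\frac{104}{83} + \frac{4}{3}\right) = 6 + 3 \cdot \frac{644}{249} = 6 + \frac{644}{83} = \frac{1142}{83} \approx 13.759$)
$m u = 112 \cdot \frac{1142}{83} = \frac{127904}{83}$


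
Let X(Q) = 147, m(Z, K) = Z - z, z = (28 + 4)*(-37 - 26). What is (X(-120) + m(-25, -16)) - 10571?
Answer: -8433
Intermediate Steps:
z = -2016 (z = 32*(-63) = -2016)
m(Z, K) = 2016 + Z (m(Z, K) = Z - 1*(-2016) = Z + 2016 = 2016 + Z)
(X(-120) + m(-25, -16)) - 10571 = (147 + (2016 - 25)) - 10571 = (147 + 1991) - 10571 = 2138 - 10571 = -8433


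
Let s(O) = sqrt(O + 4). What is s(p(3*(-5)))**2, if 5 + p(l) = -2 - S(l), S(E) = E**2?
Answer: -228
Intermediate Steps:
p(l) = -7 - l**2 (p(l) = -5 + (-2 - l**2) = -7 - l**2)
s(O) = sqrt(4 + O)
s(p(3*(-5)))**2 = (sqrt(4 + (-7 - (3*(-5))**2)))**2 = (sqrt(4 + (-7 - 1*(-15)**2)))**2 = (sqrt(4 + (-7 - 1*225)))**2 = (sqrt(4 + (-7 - 225)))**2 = (sqrt(4 - 232))**2 = (sqrt(-228))**2 = (2*I*sqrt(57))**2 = -228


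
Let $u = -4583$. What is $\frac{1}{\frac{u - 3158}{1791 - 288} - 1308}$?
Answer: $- \frac{1503}{1973665} \approx -0.00076153$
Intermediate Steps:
$\frac{1}{\frac{u - 3158}{1791 - 288} - 1308} = \frac{1}{\frac{-4583 - 3158}{1791 - 288} - 1308} = \frac{1}{- \frac{7741}{1503} - 1308} = \frac{1}{- \frac{1973665}{1503}} = - \frac{1503}{1973665}$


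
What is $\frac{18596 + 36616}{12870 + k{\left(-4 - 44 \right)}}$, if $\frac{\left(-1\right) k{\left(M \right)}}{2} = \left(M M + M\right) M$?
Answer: $\frac{9202}{38241} \approx 0.24063$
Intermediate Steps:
$k{\left(M \right)} = - 2 M \left(M + M^{2}\right)$ ($k{\left(M \right)} = - 2 \left(M M + M\right) M = - 2 \left(M^{2} + M\right) M = - 2 \left(M + M^{2}\right) M = - 2 M \left(M + M^{2}\right)$)
$\frac{18596 + 36616}{12870 + k{\left(-4 - 44 \right)}} = \frac{18596 + 36616}{12870 + 2 \left(-4 - 44\right)^{2} \left(-1 - \left(-4 - 44\right)\right)} = \frac{55212}{12870 + 2 \left(-48\right)^{2} \left(-1 - -48\right)} = \frac{55212}{12870 + 2 \cdot 2304 \left(-1 + 48\right)} = \frac{55212}{12870 + 2 \cdot 2304 \cdot 47} = \frac{55212}{12870 + 216576} = \frac{55212}{229446} = 55212 \cdot \frac{1}{229446} = \frac{9202}{38241}$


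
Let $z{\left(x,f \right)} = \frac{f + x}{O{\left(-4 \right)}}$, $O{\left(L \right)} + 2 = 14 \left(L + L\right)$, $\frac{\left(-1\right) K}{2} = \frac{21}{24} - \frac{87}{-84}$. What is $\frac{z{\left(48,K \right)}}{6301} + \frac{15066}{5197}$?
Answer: $\frac{303012895583}{104526180024} \approx 2.8989$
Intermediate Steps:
$K = - \frac{107}{28}$ ($K = - 2 \left(\frac{21}{24} - \frac{87}{-84}\right) = - 2 \left(21 \cdot \frac{1}{24} - - \frac{29}{28}\right) = - 2 \left(\frac{7}{8} + \frac{29}{28}\right) = \left(-2\right) \frac{107}{56} = - \frac{107}{28} \approx -3.8214$)
$O{\left(L \right)} = -2 + 28 L$ ($O{\left(L \right)} = -2 + 14 \left(L + L\right) = -2 + 14 \cdot 2 L = -2 + 28 L$)
$z{\left(x,f \right)} = - \frac{f}{114} - \frac{x}{114}$ ($z{\left(x,f \right)} = \frac{f + x}{-2 + 28 \left(-4\right)} = \frac{f + x}{-2 - 112} = \frac{f + x}{-114} = \left(f + x\right) \left(- \frac{1}{114}\right) = - \frac{f}{114} - \frac{x}{114}$)
$\frac{z{\left(48,K \right)}}{6301} + \frac{15066}{5197} = \frac{\left(- \frac{1}{114}\right) \left(- \frac{107}{28}\right) - \frac{8}{19}}{6301} + \frac{15066}{5197} = \left(\frac{107}{3192} - \frac{8}{19}\right) \frac{1}{6301} + 15066 \cdot \frac{1}{5197} = \left(- \frac{1237}{3192}\right) \frac{1}{6301} + \frac{15066}{5197} = - \frac{1237}{20112792} + \frac{15066}{5197} = \frac{303012895583}{104526180024}$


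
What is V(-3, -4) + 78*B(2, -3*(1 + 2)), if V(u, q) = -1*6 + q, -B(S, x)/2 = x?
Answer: 1394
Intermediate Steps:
B(S, x) = -2*x
V(u, q) = -6 + q
V(-3, -4) + 78*B(2, -3*(1 + 2)) = (-6 - 4) + 78*(-(-6)*(1 + 2)) = -10 + 78*(-(-6)*3) = -10 + 78*(-2*(-9)) = -10 + 78*18 = -10 + 1404 = 1394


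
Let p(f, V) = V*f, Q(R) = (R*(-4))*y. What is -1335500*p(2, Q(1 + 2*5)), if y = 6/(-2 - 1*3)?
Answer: -141028800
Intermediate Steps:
y = -6/5 (y = 6/(-2 - 3) = 6/(-5) = 6*(-⅕) = -6/5 ≈ -1.2000)
Q(R) = 24*R/5 (Q(R) = (R*(-4))*(-6/5) = -4*R*(-6/5) = 24*R/5)
-1335500*p(2, Q(1 + 2*5)) = -1335500*24*(1 + 2*5)/5*2 = -1335500*24*(1 + 10)/5*2 = -1335500*(24/5)*11*2 = -70514400*2 = -1335500*528/5 = -141028800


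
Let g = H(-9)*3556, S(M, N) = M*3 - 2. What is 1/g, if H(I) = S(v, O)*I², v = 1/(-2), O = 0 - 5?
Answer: -1/1008126 ≈ -9.9194e-7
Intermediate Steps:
O = -5
v = -½ (v = 1*(-½) = -½ ≈ -0.50000)
S(M, N) = -2 + 3*M (S(M, N) = 3*M - 2 = -2 + 3*M)
H(I) = -7*I²/2 (H(I) = (-2 + 3*(-½))*I² = (-2 - 3/2)*I² = -7*I²/2)
g = -1008126 (g = -7/2*(-9)²*3556 = -7/2*81*3556 = -567/2*3556 = -1008126)
1/g = 1/(-1008126) = -1/1008126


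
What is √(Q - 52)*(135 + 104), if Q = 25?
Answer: 717*I*√3 ≈ 1241.9*I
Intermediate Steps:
√(Q - 52)*(135 + 104) = √(25 - 52)*(135 + 104) = √(-27)*239 = (3*I*√3)*239 = 717*I*√3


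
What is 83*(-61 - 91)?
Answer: -12616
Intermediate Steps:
83*(-61 - 91) = 83*(-152) = -12616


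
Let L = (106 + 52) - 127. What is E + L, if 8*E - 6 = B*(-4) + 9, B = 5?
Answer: 243/8 ≈ 30.375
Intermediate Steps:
E = -5/8 (E = 3/4 + (5*(-4) + 9)/8 = 3/4 + (-20 + 9)/8 = 3/4 + (1/8)*(-11) = 3/4 - 11/8 = -5/8 ≈ -0.62500)
L = 31 (L = 158 - 127 = 31)
E + L = -5/8 + 31 = 243/8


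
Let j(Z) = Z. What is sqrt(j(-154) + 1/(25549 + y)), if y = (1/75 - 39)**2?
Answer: I*sqrt(3570333760745295229)/152262901 ≈ 12.41*I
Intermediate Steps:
y = 8549776/5625 (y = (1/75 - 39)**2 = (-2924/75)**2 = 8549776/5625 ≈ 1520.0)
sqrt(j(-154) + 1/(25549 + y)) = sqrt(-154 + 1/(25549 + 8549776/5625)) = sqrt(-154 + 1/(152262901/5625)) = sqrt(-154 + 5625/152262901) = sqrt(-23448481129/152262901) = I*sqrt(3570333760745295229)/152262901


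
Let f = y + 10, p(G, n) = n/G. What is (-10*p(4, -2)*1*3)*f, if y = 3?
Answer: 195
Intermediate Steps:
f = 13 (f = 3 + 10 = 13)
(-10*p(4, -2)*1*3)*f = -10*-2/4*1*3*13 = -10*-2*¼*1*3*13 = -10*(-½*1)*3*13 = -(-5)*3*13 = -10*(-3/2)*13 = 15*13 = 195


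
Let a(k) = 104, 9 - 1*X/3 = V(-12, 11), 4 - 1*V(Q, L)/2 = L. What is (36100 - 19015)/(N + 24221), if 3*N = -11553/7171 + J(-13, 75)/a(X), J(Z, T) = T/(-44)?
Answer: 1673539296/2372483899 ≈ 0.70540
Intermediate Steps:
V(Q, L) = 8 - 2*L
J(Z, T) = -T/44 (J(Z, T) = T*(-1/44) = -T/44)
X = 69 (X = 27 - 3*(8 - 2*11) = 27 - 3*(8 - 22) = 27 - 3*(-14) = 27 + 42 = 69)
N = -17801451/32814496 (N = (-11553/7171 - 1/44*75/104)/3 = (-11553*1/7171 - 75/44*1/104)/3 = (-11553/7171 - 75/4576)/3 = (⅓)*(-53404353/32814496) = -17801451/32814496 ≈ -0.54249)
(36100 - 19015)/(N + 24221) = (36100 - 19015)/(-17801451/32814496 + 24221) = 17085/(794782106165/32814496) = 17085*(32814496/794782106165) = 1673539296/2372483899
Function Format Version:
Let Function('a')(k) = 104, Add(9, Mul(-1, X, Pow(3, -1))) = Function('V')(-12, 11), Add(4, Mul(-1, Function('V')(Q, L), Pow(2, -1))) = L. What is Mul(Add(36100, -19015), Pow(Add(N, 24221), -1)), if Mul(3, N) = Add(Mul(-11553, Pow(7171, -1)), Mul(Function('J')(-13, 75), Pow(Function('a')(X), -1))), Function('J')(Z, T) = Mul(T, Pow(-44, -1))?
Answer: Rational(1673539296, 2372483899) ≈ 0.70540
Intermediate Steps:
Function('V')(Q, L) = Add(8, Mul(-2, L))
Function('J')(Z, T) = Mul(Rational(-1, 44), T) (Function('J')(Z, T) = Mul(T, Rational(-1, 44)) = Mul(Rational(-1, 44), T))
X = 69 (X = Add(27, Mul(-3, Add(8, Mul(-2, 11)))) = Add(27, Mul(-3, Add(8, -22))) = Add(27, Mul(-3, -14)) = Add(27, 42) = 69)
N = Rational(-17801451, 32814496) (N = Mul(Rational(1, 3), Add(Mul(-11553, Pow(7171, -1)), Mul(Mul(Rational(-1, 44), 75), Pow(104, -1)))) = Mul(Rational(1, 3), Add(Mul(-11553, Rational(1, 7171)), Mul(Rational(-75, 44), Rational(1, 104)))) = Mul(Rational(1, 3), Add(Rational(-11553, 7171), Rational(-75, 4576))) = Mul(Rational(1, 3), Rational(-53404353, 32814496)) = Rational(-17801451, 32814496) ≈ -0.54249)
Mul(Add(36100, -19015), Pow(Add(N, 24221), -1)) = Mul(Add(36100, -19015), Pow(Add(Rational(-17801451, 32814496), 24221), -1)) = Mul(17085, Pow(Rational(794782106165, 32814496), -1)) = Mul(17085, Rational(32814496, 794782106165)) = Rational(1673539296, 2372483899)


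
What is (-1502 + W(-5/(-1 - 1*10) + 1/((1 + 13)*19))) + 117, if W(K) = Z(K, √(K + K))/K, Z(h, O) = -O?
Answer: -1385 - 2*√217987/447 ≈ -1387.1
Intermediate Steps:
W(K) = -√2/√K (W(K) = (-√(K + K))/K = (-√(2*K))/K = (-√2*√K)/K = -√2/√K)
(-1502 + W(-5/(-1 - 1*10) + 1/((1 + 13)*19))) + 117 = (-1502 - √2/√(-5/(-1 - 1*10) + 1/((1 + 13)*19))) + 117 = (-1502 - √2/√(-5/(-1 - 10) + (1/19)/14)) + 117 = (-1502 - √2/√(-5/(-11) + (1/14)*(1/19))) + 117 = (-1502 - √2/√(-5*(-1/11) + 1/266)) + 117 = (-1502 - √2/√(5/11 + 1/266)) + 117 = (-1502 - √2/√(1341/2926)) + 117 = (-1502 - √2*√435974/447) + 117 = (-1502 - 2*√217987/447) + 117 = -1385 - 2*√217987/447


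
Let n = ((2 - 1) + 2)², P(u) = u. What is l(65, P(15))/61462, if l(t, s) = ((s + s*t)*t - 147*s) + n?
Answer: 31077/30731 ≈ 1.0113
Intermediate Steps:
n = 9 (n = (1 + 2)² = 3² = 9)
l(t, s) = 9 - 147*s + t*(s + s*t) (l(t, s) = ((s + s*t)*t - 147*s) + 9 = (t*(s + s*t) - 147*s) + 9 = (-147*s + t*(s + s*t)) + 9 = 9 - 147*s + t*(s + s*t))
l(65, P(15))/61462 = (9 - 147*15 + 15*65 + 15*65²)/61462 = (9 - 2205 + 975 + 15*4225)*(1/61462) = (9 - 2205 + 975 + 63375)*(1/61462) = 62154*(1/61462) = 31077/30731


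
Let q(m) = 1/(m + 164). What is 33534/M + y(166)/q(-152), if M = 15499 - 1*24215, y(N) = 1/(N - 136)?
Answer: -75119/21790 ≈ -3.4474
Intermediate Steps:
q(m) = 1/(164 + m)
y(N) = 1/(-136 + N)
M = -8716 (M = 15499 - 24215 = -8716)
33534/M + y(166)/q(-152) = 33534/(-8716) + 1/((-136 + 166)*(1/(164 - 152))) = 33534*(-1/8716) + 1/(30*(1/12)) = -16767/4358 + 1/(30*(1/12)) = -16767/4358 + (1/30)*12 = -16767/4358 + ⅖ = -75119/21790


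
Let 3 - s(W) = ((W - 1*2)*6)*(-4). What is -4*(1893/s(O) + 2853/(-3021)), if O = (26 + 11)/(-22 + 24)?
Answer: -107144/7049 ≈ -15.200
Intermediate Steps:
O = 37/2 ≈ 18.500
s(W) = -45 + 24*W (s(W) = 3 - (W - 1*2)*6*(-4) = 3 - (W - 2)*6*(-4) = 3 - (-2 + W)*6*(-4) = 3 - (-12 + 6*W)*(-4) = 3 - (48 - 24*W) = 3 + (-48 + 24*W) = -45 + 24*W)
-4*(1893/s(O) + 2853/(-3021)) = -4*(1893/(-45 + 24*(37/2)) + 2853/(-3021)) = -4*(1893/(-45 + 444) + 2853*(-1/3021)) = -4*(1893/399 - 951/1007) = -4*(1893*(1/399) - 951/1007) = -4*(631/133 - 951/1007) = -4*26786/7049 = -107144/7049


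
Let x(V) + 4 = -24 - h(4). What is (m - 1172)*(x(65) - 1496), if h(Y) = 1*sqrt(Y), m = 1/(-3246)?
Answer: 2902690819/1623 ≈ 1.7885e+6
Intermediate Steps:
m = -1/3246 ≈ -0.00030807
h(Y) = sqrt(Y)
x(V) = -30 (x(V) = -4 + (-24 - sqrt(4)) = -4 + (-24 - 1*2) = -4 + (-24 - 2) = -4 - 26 = -30)
(m - 1172)*(x(65) - 1496) = (-1/3246 - 1172)*(-30 - 1496) = -3804313/3246*(-1526) = 2902690819/1623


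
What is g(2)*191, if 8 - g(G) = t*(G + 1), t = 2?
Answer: 382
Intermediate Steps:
g(G) = 6 - 2*G (g(G) = 8 - 2*(G + 1) = 8 - 2*(1 + G) = 8 - (2 + 2*G) = 8 + (-2 - 2*G) = 6 - 2*G)
g(2)*191 = (6 - 2*2)*191 = (6 - 4)*191 = 2*191 = 382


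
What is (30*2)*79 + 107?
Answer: 4847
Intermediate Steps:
(30*2)*79 + 107 = 60*79 + 107 = 4740 + 107 = 4847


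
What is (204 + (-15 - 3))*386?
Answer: 71796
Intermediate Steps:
(204 + (-15 - 3))*386 = (204 - 18)*386 = 186*386 = 71796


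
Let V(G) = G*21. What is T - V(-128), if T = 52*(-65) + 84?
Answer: -608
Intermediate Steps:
V(G) = 21*G
T = -3296 (T = -3380 + 84 = -3296)
T - V(-128) = -3296 - 21*(-128) = -3296 - 1*(-2688) = -3296 + 2688 = -608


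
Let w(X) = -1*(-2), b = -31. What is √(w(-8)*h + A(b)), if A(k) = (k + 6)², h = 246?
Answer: √1117 ≈ 33.422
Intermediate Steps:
A(k) = (6 + k)²
w(X) = 2
√(w(-8)*h + A(b)) = √(2*246 + (6 - 31)²) = √(492 + (-25)²) = √(492 + 625) = √1117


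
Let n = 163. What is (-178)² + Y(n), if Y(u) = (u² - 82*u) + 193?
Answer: 45080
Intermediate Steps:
Y(u) = 193 + u² - 82*u
(-178)² + Y(n) = (-178)² + (193 + 163² - 82*163) = 31684 + (193 + 26569 - 13366) = 31684 + 13396 = 45080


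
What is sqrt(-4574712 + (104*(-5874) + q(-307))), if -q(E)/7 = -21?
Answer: I*sqrt(5185461) ≈ 2277.2*I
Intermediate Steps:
q(E) = 147 (q(E) = -7*(-21) = 147)
sqrt(-4574712 + (104*(-5874) + q(-307))) = sqrt(-4574712 + (104*(-5874) + 147)) = sqrt(-4574712 + (-610896 + 147)) = sqrt(-4574712 - 610749) = sqrt(-5185461) = I*sqrt(5185461)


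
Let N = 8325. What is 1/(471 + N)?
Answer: 1/8796 ≈ 0.00011369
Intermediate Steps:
1/(471 + N) = 1/(471 + 8325) = 1/8796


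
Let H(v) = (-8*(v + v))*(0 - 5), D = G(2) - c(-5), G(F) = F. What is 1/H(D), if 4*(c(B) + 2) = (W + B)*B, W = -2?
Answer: -1/380 ≈ -0.0026316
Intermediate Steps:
c(B) = -2 + B*(-2 + B)/4 (c(B) = -2 + ((-2 + B)*B)/4 = -2 + (B*(-2 + B))/4 = -2 + B*(-2 + B)/4)
D = -19/4 (D = 2 - (-2 - ½*(-5) + (¼)*(-5)²) = 2 - (-2 + 5/2 + (¼)*25) = 2 - (-2 + 5/2 + 25/4) = 2 - 1*27/4 = 2 - 27/4 = -19/4 ≈ -4.7500)
H(v) = 80*v (H(v) = -16*v*(-5) = 80*v)
1/H(D) = 1/(80*(-19/4)) = 1/(-380) = -1/380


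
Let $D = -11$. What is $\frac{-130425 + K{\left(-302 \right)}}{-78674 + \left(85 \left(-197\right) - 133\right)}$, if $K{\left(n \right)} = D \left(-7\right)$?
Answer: $\frac{32587}{23888} \approx 1.3642$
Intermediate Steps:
$K{\left(n \right)} = 77$ ($K{\left(n \right)} = \left(-11\right) \left(-7\right) = 77$)
$\frac{-130425 + K{\left(-302 \right)}}{-78674 + \left(85 \left(-197\right) - 133\right)} = \frac{-130425 + 77}{-78674 + \left(85 \left(-197\right) - 133\right)} = - \frac{130348}{-78674 - 16878} = - \frac{130348}{-95552} = \left(-130348\right) \left(- \frac{1}{95552}\right) = \frac{32587}{23888}$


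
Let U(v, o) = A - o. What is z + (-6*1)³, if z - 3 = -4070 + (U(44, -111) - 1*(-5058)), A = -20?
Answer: 866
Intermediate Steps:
U(v, o) = -20 - o
z = 1082 (z = 3 + (-4070 + ((-20 - 1*(-111)) - 1*(-5058))) = 3 + (-4070 + ((-20 + 111) + 5058)) = 3 + (-4070 + (91 + 5058)) = 3 + (-4070 + 5149) = 3 + 1079 = 1082)
z + (-6*1)³ = 1082 + (-6*1)³ = 1082 + (-6)³ = 1082 - 216 = 866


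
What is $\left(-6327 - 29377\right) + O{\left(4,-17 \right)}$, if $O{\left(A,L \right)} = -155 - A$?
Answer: $-35863$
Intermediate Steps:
$\left(-6327 - 29377\right) + O{\left(4,-17 \right)} = \left(-6327 - 29377\right) - 159 = -35704 - 159 = -35863$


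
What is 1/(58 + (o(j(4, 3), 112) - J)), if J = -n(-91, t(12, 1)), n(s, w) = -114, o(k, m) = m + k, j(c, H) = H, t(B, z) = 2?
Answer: 1/59 ≈ 0.016949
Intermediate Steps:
o(k, m) = k + m
J = 114 (J = -1*(-114) = 114)
1/(58 + (o(j(4, 3), 112) - J)) = 1/(58 + ((3 + 112) - 1*114)) = 1/(58 + (115 - 114)) = 1/(58 + 1) = 1/59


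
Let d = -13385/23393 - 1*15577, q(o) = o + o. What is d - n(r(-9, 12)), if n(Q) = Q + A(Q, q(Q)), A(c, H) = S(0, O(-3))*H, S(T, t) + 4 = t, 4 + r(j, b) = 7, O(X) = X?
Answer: -363493819/23393 ≈ -15539.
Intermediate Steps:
r(j, b) = 3 (r(j, b) = -4 + 7 = 3)
q(o) = 2*o
S(T, t) = -4 + t
A(c, H) = -7*H (A(c, H) = (-4 - 3)*H = -7*H)
d = -364406146/23393 (d = -13385*1/23393 - 15577 = -13385/23393 - 15577 = -364406146/23393 ≈ -15578.)
n(Q) = -13*Q (n(Q) = Q - 14*Q = -13*Q)
d - n(r(-9, 12)) = -364406146/23393 - (-13)*3 = -364406146/23393 - 1*(-39) = -364406146/23393 + 39 = -363493819/23393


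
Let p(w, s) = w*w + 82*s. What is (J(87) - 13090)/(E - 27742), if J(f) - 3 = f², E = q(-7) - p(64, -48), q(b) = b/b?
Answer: 5518/27901 ≈ 0.19777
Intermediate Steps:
p(w, s) = w² + 82*s
q(b) = 1
E = -159 (E = 1 - (64² + 82*(-48)) = 1 - (4096 - 3936) = 1 - 1*160 = 1 - 160 = -159)
J(f) = 3 + f²
(J(87) - 13090)/(E - 27742) = ((3 + 87²) - 13090)/(-159 - 27742) = ((3 + 7569) - 13090)/(-27901) = (7572 - 13090)*(-1/27901) = -5518*(-1/27901) = 5518/27901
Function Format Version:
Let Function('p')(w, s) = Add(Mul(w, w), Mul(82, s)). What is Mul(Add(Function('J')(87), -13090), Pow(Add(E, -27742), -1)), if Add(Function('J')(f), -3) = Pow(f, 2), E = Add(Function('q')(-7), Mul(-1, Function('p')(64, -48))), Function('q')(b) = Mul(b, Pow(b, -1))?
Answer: Rational(5518, 27901) ≈ 0.19777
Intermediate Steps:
Function('p')(w, s) = Add(Pow(w, 2), Mul(82, s))
Function('q')(b) = 1
E = -159 (E = Add(1, Mul(-1, Add(Pow(64, 2), Mul(82, -48)))) = Add(1, Mul(-1, Add(4096, -3936))) = Add(1, Mul(-1, 160)) = Add(1, -160) = -159)
Function('J')(f) = Add(3, Pow(f, 2))
Mul(Add(Function('J')(87), -13090), Pow(Add(E, -27742), -1)) = Mul(Add(Add(3, Pow(87, 2)), -13090), Pow(Add(-159, -27742), -1)) = Mul(Add(Add(3, 7569), -13090), Pow(-27901, -1)) = Mul(Add(7572, -13090), Rational(-1, 27901)) = Mul(-5518, Rational(-1, 27901)) = Rational(5518, 27901)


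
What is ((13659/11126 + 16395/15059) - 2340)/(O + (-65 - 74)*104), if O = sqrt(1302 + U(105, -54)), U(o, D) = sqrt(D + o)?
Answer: 391670553909/(167546434*(14456 - sqrt(1302 + sqrt(51)))) ≈ 0.16212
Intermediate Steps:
O = sqrt(1302 + sqrt(51)) (O = sqrt(1302 + sqrt(-54 + 105)) = sqrt(1302 + sqrt(51)) ≈ 36.182)
((13659/11126 + 16395/15059) - 2340)/(O + (-65 - 74)*104) = ((13659/11126 + 16395/15059) - 2340)/(sqrt(1302 + sqrt(51)) + (-65 - 74)*104) = ((13659*(1/11126) + 16395*(1/15059)) - 2340)/(sqrt(1302 + sqrt(51)) - 139*104) = ((13659/11126 + 16395/15059) - 2340)/(sqrt(1302 + sqrt(51)) - 14456) = (388101651/167546434 - 2340)/(-14456 + sqrt(1302 + sqrt(51))) = -391670553909/(167546434*(-14456 + sqrt(1302 + sqrt(51))))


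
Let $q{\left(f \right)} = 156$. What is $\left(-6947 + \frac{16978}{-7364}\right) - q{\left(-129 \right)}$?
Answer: $- \frac{26161735}{3682} \approx -7105.3$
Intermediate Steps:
$\left(-6947 + \frac{16978}{-7364}\right) - q{\left(-129 \right)} = \left(-6947 + \frac{16978}{-7364}\right) - 156 = \left(-6947 + 16978 \left(- \frac{1}{7364}\right)\right) - 156 = \left(-6947 - \frac{8489}{3682}\right) - 156 = - \frac{25587343}{3682} - 156 = - \frac{26161735}{3682}$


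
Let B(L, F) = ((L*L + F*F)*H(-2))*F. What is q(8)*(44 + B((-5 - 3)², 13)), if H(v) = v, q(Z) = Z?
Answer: -886768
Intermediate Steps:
B(L, F) = F*(-2*F² - 2*L²) (B(L, F) = ((L*L + F*F)*(-2))*F = ((L² + F²)*(-2))*F = ((F² + L²)*(-2))*F = (-2*F² - 2*L²)*F = F*(-2*F² - 2*L²))
q(8)*(44 + B((-5 - 3)², 13)) = 8*(44 - 2*13*(13² + ((-5 - 3)²)²)) = 8*(44 - 2*13*(169 + ((-8)²)²)) = 8*(44 - 2*13*(169 + 64²)) = 8*(44 - 2*13*(169 + 4096)) = 8*(44 - 2*13*4265) = 8*(44 - 110890) = 8*(-110846) = -886768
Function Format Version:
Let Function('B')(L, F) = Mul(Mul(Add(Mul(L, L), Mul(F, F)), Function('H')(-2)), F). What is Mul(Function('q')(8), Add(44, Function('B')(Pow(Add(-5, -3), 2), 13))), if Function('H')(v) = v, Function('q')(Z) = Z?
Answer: -886768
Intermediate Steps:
Function('B')(L, F) = Mul(F, Add(Mul(-2, Pow(F, 2)), Mul(-2, Pow(L, 2)))) (Function('B')(L, F) = Mul(Mul(Add(Mul(L, L), Mul(F, F)), -2), F) = Mul(Mul(Add(Pow(L, 2), Pow(F, 2)), -2), F) = Mul(Mul(Add(Pow(F, 2), Pow(L, 2)), -2), F) = Mul(Add(Mul(-2, Pow(F, 2)), Mul(-2, Pow(L, 2))), F) = Mul(F, Add(Mul(-2, Pow(F, 2)), Mul(-2, Pow(L, 2)))))
Mul(Function('q')(8), Add(44, Function('B')(Pow(Add(-5, -3), 2), 13))) = Mul(8, Add(44, Mul(-2, 13, Add(Pow(13, 2), Pow(Pow(Add(-5, -3), 2), 2))))) = Mul(8, Add(44, Mul(-2, 13, Add(169, Pow(Pow(-8, 2), 2))))) = Mul(8, Add(44, Mul(-2, 13, Add(169, Pow(64, 2))))) = Mul(8, Add(44, Mul(-2, 13, Add(169, 4096)))) = Mul(8, Add(44, Mul(-2, 13, 4265))) = Mul(8, Add(44, -110890)) = Mul(8, -110846) = -886768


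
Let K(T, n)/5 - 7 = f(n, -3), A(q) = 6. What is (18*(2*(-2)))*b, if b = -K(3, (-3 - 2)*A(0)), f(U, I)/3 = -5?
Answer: -2880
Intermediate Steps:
f(U, I) = -15 (f(U, I) = 3*(-5) = -15)
K(T, n) = -40 (K(T, n) = 35 + 5*(-15) = 35 - 75 = -40)
b = 40 (b = -1*(-40) = 40)
(18*(2*(-2)))*b = (18*(2*(-2)))*40 = (18*(-4))*40 = -72*40 = -2880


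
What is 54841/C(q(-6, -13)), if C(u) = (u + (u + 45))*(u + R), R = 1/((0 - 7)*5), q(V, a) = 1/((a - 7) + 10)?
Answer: -1371025/144 ≈ -9521.0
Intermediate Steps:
q(V, a) = 1/(3 + a) (q(V, a) = 1/((-7 + a) + 10) = 1/(3 + a))
R = -1/35 (R = 1/(-7*5) = 1/(-35) = -1/35 ≈ -0.028571)
C(u) = (45 + 2*u)*(-1/35 + u) (C(u) = (u + (u + 45))*(u - 1/35) = (u + (45 + u))*(-1/35 + u) = (45 + 2*u)*(-1/35 + u))
54841/C(q(-6, -13)) = 54841/(-9/7 + 2*(1/(3 - 13))² + 1573/(35*(3 - 13))) = 54841/(-9/7 + 2*(1/(-10))² + (1573/35)/(-10)) = 54841/(-9/7 + 2*(-⅒)² + (1573/35)*(-⅒)) = 54841/(-9/7 + 2*(1/100) - 1573/350) = 54841/(-9/7 + 1/50 - 1573/350) = 54841/(-144/25) = 54841*(-25/144) = -1371025/144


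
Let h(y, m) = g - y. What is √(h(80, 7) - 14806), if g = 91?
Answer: I*√14795 ≈ 121.63*I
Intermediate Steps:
h(y, m) = 91 - y
√(h(80, 7) - 14806) = √((91 - 1*80) - 14806) = √((91 - 80) - 14806) = √(11 - 14806) = √(-14795) = I*√14795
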